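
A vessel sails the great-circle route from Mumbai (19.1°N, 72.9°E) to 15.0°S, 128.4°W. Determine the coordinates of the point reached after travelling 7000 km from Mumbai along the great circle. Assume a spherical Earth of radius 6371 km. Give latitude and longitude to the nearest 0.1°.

≈ 15.5°N, 139.1°E

The haversine formula gives a central angle δ ≈ 2.779 rad (159.2°) between the endpoints. The total great-circle distance is δ·R ≈ 2.779 × 6371 ≈ 17707 km, so the target fraction is f = 7000/17707 ≈ 0.395.
Interpolate at f ≈ 0.395 with slerp weights a = sin((1−f)δ)/sin δ ≈ 2.805, b = sin(fδ)/sin δ ≈ 2.513.
p = a·p₁ + b·p₂ ≈ (-0.728, 0.631, 0.267); φ = arcsin(p_z) ≈ 15.50°, λ = atan2(p_y, p_x) ≈ 139.11°.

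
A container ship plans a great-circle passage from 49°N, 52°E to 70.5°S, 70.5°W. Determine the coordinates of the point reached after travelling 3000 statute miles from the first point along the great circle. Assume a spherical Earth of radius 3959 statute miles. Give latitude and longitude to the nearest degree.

≈ 9°N, 31°E

From cos δ = sin φ₁ sin φ₂ + cos φ₁ cos φ₂ cos Δλ, the central angle is δ ≈ 2.548 rad (146.0°). The total great-circle distance is δ·R ≈ 2.548 × 3959 ≈ 10089 mi, so the target fraction is f = 3000/10089 ≈ 0.297.
Interpolate at f ≈ 0.297 with slerp weights a = sin((1−f)δ)/sin δ ≈ 1.746, b = sin(fδ)/sin δ ≈ 1.229.
p = a·p₁ + b·p₂ ≈ (0.842, 0.516, 0.159); φ = arcsin(p_z) ≈ 9.13°, λ = atan2(p_y, p_x) ≈ 31.48°.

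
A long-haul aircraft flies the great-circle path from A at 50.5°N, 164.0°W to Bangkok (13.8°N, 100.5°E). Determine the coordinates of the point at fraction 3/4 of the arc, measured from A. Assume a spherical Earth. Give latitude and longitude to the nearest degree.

≈ 29°N, 115°E

From cos δ = sin φ₁ sin φ₂ + cos φ₁ cos φ₂ cos Δλ, the central angle is δ ≈ 1.446 rad (82.8°).
Interpolate at f = 3/4 with slerp weights a = sin((1−f)δ)/sin δ ≈ 0.356, b = sin(fδ)/sin δ ≈ 0.891.
p = a·p₁ + b·p₂ ≈ (-0.376, 0.788, 0.488); φ = arcsin(p_z) ≈ 29.18°, λ = atan2(p_y, p_x) ≈ 115.48°.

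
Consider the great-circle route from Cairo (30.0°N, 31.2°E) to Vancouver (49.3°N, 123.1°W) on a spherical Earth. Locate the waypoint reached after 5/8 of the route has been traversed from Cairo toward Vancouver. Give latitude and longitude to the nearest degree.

≈ 76°N, 58°W

The haversine formula gives a central angle δ ≈ 1.701 rad (97.5°) between the endpoints.
Interpolate at f = 5/8 with slerp weights a = sin((1−f)δ)/sin δ ≈ 0.601, b = sin(fδ)/sin δ ≈ 0.881.
p = a·p₁ + b·p₂ ≈ (0.131, -0.212, 0.968); φ = arcsin(p_z) ≈ 75.57°, λ = atan2(p_y, p_x) ≈ -58.28°.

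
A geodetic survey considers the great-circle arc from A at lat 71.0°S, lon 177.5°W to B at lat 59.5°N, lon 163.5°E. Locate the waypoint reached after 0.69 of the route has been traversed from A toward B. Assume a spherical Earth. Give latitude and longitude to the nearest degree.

≈ lat 19°N, lon 169°E

The haversine formula gives a central angle δ ≈ 2.290 rad (131.2°) between the endpoints.
Interpolate at f = 0.69 with slerp weights a = sin((1−f)δ)/sin δ ≈ 0.866, b = sin(fδ)/sin δ ≈ 1.329.
p = a·p₁ + b·p₂ ≈ (-0.928, 0.179, 0.326); φ = arcsin(p_z) ≈ 19.03°, λ = atan2(p_y, p_x) ≈ 169.07°.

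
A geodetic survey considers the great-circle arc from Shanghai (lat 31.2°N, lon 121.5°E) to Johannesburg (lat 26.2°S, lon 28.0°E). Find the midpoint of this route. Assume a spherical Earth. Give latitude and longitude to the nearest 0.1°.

≈ lat 3.6°N, lon 73.3°E

The haversine formula gives a central angle δ ≈ 1.850 rad (106.0°) between the endpoints.
Interpolate at f = 1/2 with slerp weights a = sin((1−f)δ)/sin δ ≈ 0.831, b = sin(fδ)/sin δ ≈ 0.831.
p = a·p₁ + b·p₂ ≈ (0.287, 0.956, 0.064); φ = arcsin(p_z) ≈ 3.64°, λ = atan2(p_y, p_x) ≈ 73.29°.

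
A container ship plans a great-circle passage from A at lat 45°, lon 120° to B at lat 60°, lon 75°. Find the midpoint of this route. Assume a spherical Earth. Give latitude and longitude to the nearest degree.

Convert each endpoint to a unit vector on the sphere (x = cos φ cos λ, y = cos φ sin λ, z = sin φ).
The central angle between the endpoints is δ = arccos(p₁·p₂) ≈ 0.531 rad (30.4°).
Interpolate at f = 1/2 with slerp weights a = sin((1−f)δ)/sin δ ≈ 0.518, b = sin(fδ)/sin δ ≈ 0.518.
p = a·p₁ + b·p₂ ≈ (-0.116, 0.568, 0.815); φ = arcsin(p_z) ≈ 54.60°, λ = atan2(p_y, p_x) ≈ 101.57°.

≈ lat 55°, lon 102°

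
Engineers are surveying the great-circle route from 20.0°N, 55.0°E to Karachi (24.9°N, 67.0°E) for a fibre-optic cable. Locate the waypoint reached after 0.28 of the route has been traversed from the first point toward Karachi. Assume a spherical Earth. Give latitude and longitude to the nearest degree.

≈ 21°N, 58°E

From cos δ = sin φ₁ sin φ₂ + cos φ₁ cos φ₂ cos Δλ, the central angle is δ ≈ 0.211 rad (12.1°).
Interpolate at f = 0.28 with slerp weights a = sin((1−f)δ)/sin δ ≈ 0.723, b = sin(fδ)/sin δ ≈ 0.282.
p = a·p₁ + b·p₂ ≈ (0.489, 0.792, 0.366); φ = arcsin(p_z) ≈ 21.46°, λ = atan2(p_y, p_x) ≈ 58.28°.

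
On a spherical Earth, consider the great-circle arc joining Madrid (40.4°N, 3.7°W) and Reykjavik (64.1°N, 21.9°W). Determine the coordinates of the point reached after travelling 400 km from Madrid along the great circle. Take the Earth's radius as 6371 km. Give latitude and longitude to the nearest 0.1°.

≈ 43.8°N, 5.3°W

From cos δ = sin φ₁ sin φ₂ + cos φ₁ cos φ₂ cos Δλ, the central angle is δ ≈ 0.453 rad (26.0°). The total great-circle distance is δ·R ≈ 0.453 × 6371 ≈ 2888 km, so the target fraction is f = 400/2888 ≈ 0.139.
Interpolate at f ≈ 0.139 with slerp weights a = sin((1−f)δ)/sin δ ≈ 0.869, b = sin(fδ)/sin δ ≈ 0.143.
p = a·p₁ + b·p₂ ≈ (0.719, -0.066, 0.692); φ = arcsin(p_z) ≈ 43.81°, λ = atan2(p_y, p_x) ≈ -5.25°.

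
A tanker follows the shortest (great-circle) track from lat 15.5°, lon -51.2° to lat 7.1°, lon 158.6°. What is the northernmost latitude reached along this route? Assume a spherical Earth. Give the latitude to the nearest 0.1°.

The great circle lies in the plane with unit normal n̂ = (p₁ × p₂)/|p₁ × p₂|.
Here n̂_z ≈ -0.786; the vertex latitude is φ_max = arccos|n̂_z| ≈ 38.1°.
Check via Clairaut: cos φ_max = |cos φ₁| · sin C = cos(15.5°)·sin(54.7°) ≈ 0.786, again giving ≈ 38.1°.

≈ 38.1°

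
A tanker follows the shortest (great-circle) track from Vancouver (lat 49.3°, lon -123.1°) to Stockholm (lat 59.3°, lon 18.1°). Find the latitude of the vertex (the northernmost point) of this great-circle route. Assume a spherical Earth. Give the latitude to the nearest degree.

≈ 77°

The great circle lies in the plane with unit normal n̂ = (p₁ × p₂)/|p₁ × p₂|.
Here n̂_z ≈ +0.227; the vertex latitude is φ_max = arccos|n̂_z| ≈ 76.9°.
Check via Clairaut: cos φ_max = |cos φ₁| · sin C = cos(49.3°)·sin(20.4°) ≈ 0.227, again giving ≈ 76.9°.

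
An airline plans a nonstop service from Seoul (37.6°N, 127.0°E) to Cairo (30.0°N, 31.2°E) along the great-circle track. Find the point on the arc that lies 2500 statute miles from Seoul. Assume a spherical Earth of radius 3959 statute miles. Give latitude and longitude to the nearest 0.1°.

Write both endpoints as unit vectors p₁, p₂ with components (cos φ cos λ, cos φ sin λ, sin φ).
The central angle between the endpoints is δ = arccos(p₁·p₂) ≈ 1.333 rad (76.4°). The total great-circle distance is δ·R ≈ 1.333 × 3959 ≈ 5277 mi, so the target fraction is f = 2500/5277 ≈ 0.474.
Interpolate at f ≈ 0.474 with slerp weights a = sin((1−f)δ)/sin δ ≈ 0.664, b = sin(fδ)/sin δ ≈ 0.607.
p = a·p₁ + b·p₂ ≈ (0.133, 0.693, 0.709); φ = arcsin(p_z) ≈ 45.14°, λ = atan2(p_y, p_x) ≈ 79.10°.

≈ (45.1°N, 79.1°E)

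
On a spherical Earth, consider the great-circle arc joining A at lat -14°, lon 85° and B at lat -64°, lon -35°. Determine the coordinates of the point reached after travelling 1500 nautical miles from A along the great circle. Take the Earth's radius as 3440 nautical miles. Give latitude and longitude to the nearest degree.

≈ lat -37°, lon 73°

Write both endpoints as unit vectors p₁, p₂ with components (cos φ cos λ, cos φ sin λ, sin φ).
The central angle between the endpoints is δ = arccos(p₁·p₂) ≈ 1.566 rad (89.7°). The total great-circle distance is δ·R ≈ 1.566 × 3440 ≈ 5387 nmi, so the target fraction is f = 1500/5387 ≈ 0.278.
Interpolate at f ≈ 0.278 with slerp weights a = sin((1−f)δ)/sin δ ≈ 0.904, b = sin(fδ)/sin δ ≈ 0.422.
p = a·p₁ + b·p₂ ≈ (0.228, 0.768, -0.598); φ = arcsin(p_z) ≈ -36.76°, λ = atan2(p_y, p_x) ≈ 73.46°.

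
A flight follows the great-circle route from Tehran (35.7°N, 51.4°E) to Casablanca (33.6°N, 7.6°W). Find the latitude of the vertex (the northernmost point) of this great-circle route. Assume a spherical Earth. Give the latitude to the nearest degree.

The great circle lies in the plane with unit normal n̂ = (p₁ × p₂)/|p₁ × p₂|.
Here n̂_z ≈ -0.782; the vertex latitude is φ_max = arccos|n̂_z| ≈ 38.5°.

≈ 39°N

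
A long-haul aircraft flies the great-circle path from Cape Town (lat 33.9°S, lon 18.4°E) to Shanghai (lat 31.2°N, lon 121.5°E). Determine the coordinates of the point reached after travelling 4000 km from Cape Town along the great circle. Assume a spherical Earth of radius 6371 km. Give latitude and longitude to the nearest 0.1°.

Convert each endpoint to a unit vector on the sphere (x = cos φ cos λ, y = cos φ sin λ, z = sin φ).
The central angle between the endpoints is δ = arccos(p₁·p₂) ≈ 2.037 rad (116.7°). The total great-circle distance is δ·R ≈ 2.037 × 6371 ≈ 12980 km, so the target fraction is f = 4000/12980 ≈ 0.308.
Interpolate at f ≈ 0.308 with slerp weights a = sin((1−f)δ)/sin δ ≈ 1.105, b = sin(fδ)/sin δ ≈ 0.658.
p = a·p₁ + b·p₂ ≈ (0.576, 0.769, -0.276); φ = arcsin(p_z) ≈ -16.00°, λ = atan2(p_y, p_x) ≈ 53.15°.

≈ lat 16.0°S, lon 53.2°E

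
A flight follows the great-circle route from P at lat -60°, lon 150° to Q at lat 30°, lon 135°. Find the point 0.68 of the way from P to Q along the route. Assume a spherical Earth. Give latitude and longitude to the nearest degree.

≈ lat 1°, lon 139°

The haversine formula gives a central angle δ ≈ 1.586 rad (90.8°) between the endpoints.
Interpolate at f = 0.68 with slerp weights a = sin((1−f)δ)/sin δ ≈ 0.486, b = sin(fδ)/sin δ ≈ 0.881.
p = a·p₁ + b·p₂ ≈ (-0.750, 0.661, 0.020); φ = arcsin(p_z) ≈ 1.13°, λ = atan2(p_y, p_x) ≈ 138.61°.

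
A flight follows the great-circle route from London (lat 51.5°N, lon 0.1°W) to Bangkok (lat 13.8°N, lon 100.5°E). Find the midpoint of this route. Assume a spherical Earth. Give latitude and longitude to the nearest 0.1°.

≈ lat 44.1°N, lon 65.0°E

From cos δ = sin φ₁ sin φ₂ + cos φ₁ cos φ₂ cos Δλ, the central angle is δ ≈ 1.495 rad (85.7°).
Interpolate at f = 1/2 with slerp weights a = sin((1−f)δ)/sin δ ≈ 0.682, b = sin(fδ)/sin δ ≈ 0.682.
p = a·p₁ + b·p₂ ≈ (0.304, 0.650, 0.696); φ = arcsin(p_z) ≈ 44.13°, λ = atan2(p_y, p_x) ≈ 64.96°.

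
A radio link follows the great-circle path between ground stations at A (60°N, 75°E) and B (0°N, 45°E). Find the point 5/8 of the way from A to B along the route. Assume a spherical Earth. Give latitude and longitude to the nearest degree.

≈ (23°N, 52°E)

Convert each endpoint to a unit vector on the sphere (x = cos φ cos λ, y = cos φ sin λ, z = sin φ).
The central angle between the endpoints is δ = arccos(p₁·p₂) ≈ 1.123 rad (64.3°).
Interpolate at f = 5/8 with slerp weights a = sin((1−f)δ)/sin δ ≈ 0.453, b = sin(fδ)/sin δ ≈ 0.716.
p = a·p₁ + b·p₂ ≈ (0.565, 0.725, 0.393); φ = arcsin(p_z) ≈ 23.12°, λ = atan2(p_y, p_x) ≈ 52.08°.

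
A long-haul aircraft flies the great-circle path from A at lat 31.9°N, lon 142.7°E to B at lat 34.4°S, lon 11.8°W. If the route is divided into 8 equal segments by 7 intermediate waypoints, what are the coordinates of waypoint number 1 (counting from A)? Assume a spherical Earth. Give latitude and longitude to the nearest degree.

≈ lat 25°N, lon 121°E

Convert each endpoint to a unit vector on the sphere (x = cos φ cos λ, y = cos φ sin λ, z = sin φ).
The central angle between the endpoints is δ = arccos(p₁·p₂) ≈ 2.767 rad (158.6°).
Interpolate at f = 1/8 with slerp weights a = sin((1−f)δ)/sin δ ≈ 1.804, b = sin(fδ)/sin δ ≈ 0.928.
p = a·p₁ + b·p₂ ≈ (-0.469, 0.772, 0.429); φ = arcsin(p_z) ≈ 25.43°, λ = atan2(p_y, p_x) ≈ 121.30°.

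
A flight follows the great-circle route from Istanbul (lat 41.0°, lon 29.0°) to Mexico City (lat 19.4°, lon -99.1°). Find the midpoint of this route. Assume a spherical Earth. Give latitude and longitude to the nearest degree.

≈ lat 52°, lon -48°

From cos δ = sin φ₁ sin φ₂ + cos φ₁ cos φ₂ cos Δλ, the central angle is δ ≈ 1.794 rad (102.8°).
Interpolate at f = 1/2 with slerp weights a = sin((1−f)δ)/sin δ ≈ 0.801, b = sin(fδ)/sin δ ≈ 0.801.
p = a·p₁ + b·p₂ ≈ (0.409, -0.453, 0.792); φ = arcsin(p_z) ≈ 52.36°, λ = atan2(p_y, p_x) ≈ -47.90°.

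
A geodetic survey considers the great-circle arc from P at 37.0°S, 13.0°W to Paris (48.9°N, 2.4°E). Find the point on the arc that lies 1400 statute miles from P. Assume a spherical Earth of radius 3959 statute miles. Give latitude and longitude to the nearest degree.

Convert each endpoint to a unit vector on the sphere (x = cos φ cos λ, y = cos φ sin λ, z = sin φ).
The central angle between the endpoints is δ = arccos(p₁·p₂) ≈ 1.518 rad (87.0°). The total great-circle distance is δ·R ≈ 1.518 × 3959 ≈ 6010 mi, so the target fraction is f = 1400/6010 ≈ 0.233.
Interpolate at f ≈ 0.233 with slerp weights a = sin((1−f)δ)/sin δ ≈ 0.920, b = sin(fδ)/sin δ ≈ 0.347.
p = a·p₁ + b·p₂ ≈ (0.944, -0.156, -0.292); φ = arcsin(p_z) ≈ -16.99°, λ = atan2(p_y, p_x) ≈ -9.37°.

≈ 17°S, 9°W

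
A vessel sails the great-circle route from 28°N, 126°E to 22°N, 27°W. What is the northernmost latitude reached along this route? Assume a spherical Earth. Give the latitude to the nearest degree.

≈ 63°N

The great circle lies in the plane with unit normal n̂ = (p₁ × p₂)/|p₁ × p₂|.
Here n̂_z ≈ -0.446; the vertex latitude is φ_max = arccos|n̂_z| ≈ 63.5°.
Check via Clairaut: cos φ_max = |cos φ₁| · sin C = cos(28.0°)·sin(30.4°) ≈ 0.446, again giving ≈ 63.5°.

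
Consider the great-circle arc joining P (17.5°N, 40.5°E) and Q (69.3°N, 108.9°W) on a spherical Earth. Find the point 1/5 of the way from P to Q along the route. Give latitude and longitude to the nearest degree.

Convert each endpoint to a unit vector on the sphere (x = cos φ cos λ, y = cos φ sin λ, z = sin φ).
The central angle between the endpoints is δ = arccos(p₁·p₂) ≈ 1.580 rad (90.5°).
Interpolate at f = 1/5 with slerp weights a = sin((1−f)δ)/sin δ ≈ 0.953, b = sin(fδ)/sin δ ≈ 0.311.
p = a·p₁ + b·p₂ ≈ (0.656, 0.487, 0.577); φ = arcsin(p_z) ≈ 35.26°, λ = atan2(p_y, p_x) ≈ 36.57°.

≈ (35°N, 37°E)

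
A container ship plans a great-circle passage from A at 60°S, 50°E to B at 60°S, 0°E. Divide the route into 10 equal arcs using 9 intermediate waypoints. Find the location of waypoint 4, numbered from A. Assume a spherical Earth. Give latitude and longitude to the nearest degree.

Convert each endpoint to a unit vector on the sphere (x = cos φ cos λ, y = cos φ sin λ, z = sin φ).
The central angle between the endpoints is δ = arccos(p₁·p₂) ≈ 0.426 rad (24.4°).
Interpolate at f = 4/10 with slerp weights a = sin((1−f)δ)/sin δ ≈ 0.612, b = sin(fδ)/sin δ ≈ 0.410.
p = a·p₁ + b·p₂ ≈ (0.402, 0.234, -0.885); φ = arcsin(p_z) ≈ -62.28°, λ = atan2(p_y, p_x) ≈ 30.25°.

≈ 62°S, 30°E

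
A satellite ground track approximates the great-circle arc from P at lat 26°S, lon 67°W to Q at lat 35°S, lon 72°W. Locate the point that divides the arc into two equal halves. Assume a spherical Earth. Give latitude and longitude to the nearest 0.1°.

Write both endpoints as unit vectors p₁, p₂ with components (cos φ cos λ, cos φ sin λ, sin φ).
The central angle between the endpoints is δ = arccos(p₁·p₂) ≈ 0.174 rad (10.0°).
Interpolate at f = 1/2 with slerp weights a = sin((1−f)δ)/sin δ ≈ 0.502, b = sin(fδ)/sin δ ≈ 0.502.
p = a·p₁ + b·p₂ ≈ (0.303, -0.806, -0.508); φ = arcsin(p_z) ≈ -30.52°, λ = atan2(p_y, p_x) ≈ -69.38°.

≈ lat 30.5°S, lon 69.4°W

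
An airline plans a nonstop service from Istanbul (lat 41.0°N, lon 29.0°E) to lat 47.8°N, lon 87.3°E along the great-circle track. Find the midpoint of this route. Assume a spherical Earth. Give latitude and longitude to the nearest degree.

The haversine formula gives a central angle δ ≈ 0.719 rad (41.2°) between the endpoints.
Interpolate at f = 1/2 with slerp weights a = sin((1−f)δ)/sin δ ≈ 0.534, b = sin(fδ)/sin δ ≈ 0.534.
p = a·p₁ + b·p₂ ≈ (0.369, 0.554, 0.746); φ = arcsin(p_z) ≈ 48.26°, λ = atan2(p_y, p_x) ≈ 56.29°.

≈ lat 48°N, lon 56°E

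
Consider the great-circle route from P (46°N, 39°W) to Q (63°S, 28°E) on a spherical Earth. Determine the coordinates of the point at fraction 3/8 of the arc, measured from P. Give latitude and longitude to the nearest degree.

The haversine formula gives a central angle δ ≈ 2.115 rad (121.2°) between the endpoints.
Interpolate at f = 3/8 with slerp weights a = sin((1−f)δ)/sin δ ≈ 1.133, b = sin(fδ)/sin δ ≈ 0.833.
p = a·p₁ + b·p₂ ≈ (0.945, -0.318, 0.073); φ = arcsin(p_z) ≈ 4.17°, λ = atan2(p_y, p_x) ≈ -18.58°.

≈ (4°N, 19°W)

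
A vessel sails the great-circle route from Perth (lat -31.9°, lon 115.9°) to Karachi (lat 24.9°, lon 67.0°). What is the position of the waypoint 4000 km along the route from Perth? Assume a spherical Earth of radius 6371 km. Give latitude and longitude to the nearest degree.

≈ lat -4°, lon 91°

Write both endpoints as unit vectors p₁, p₂ with components (cos φ cos λ, cos φ sin λ, sin φ).
The central angle between the endpoints is δ = arccos(p₁·p₂) ≈ 1.283 rad (73.5°). The total great-circle distance is δ·R ≈ 1.283 × 6371 ≈ 8175 km, so the target fraction is f = 4000/8175 ≈ 0.489.
Interpolate at f ≈ 0.489 with slerp weights a = sin((1−f)δ)/sin δ ≈ 0.635, b = sin(fδ)/sin δ ≈ 0.613.
p = a·p₁ + b·p₂ ≈ (-0.019, 0.997, -0.078); φ = arcsin(p_z) ≈ -4.47°, λ = atan2(p_y, p_x) ≈ 91.07°.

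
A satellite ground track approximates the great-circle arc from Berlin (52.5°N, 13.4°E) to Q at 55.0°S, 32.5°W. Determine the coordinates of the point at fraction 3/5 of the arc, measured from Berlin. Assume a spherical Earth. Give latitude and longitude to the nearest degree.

Write both endpoints as unit vectors p₁, p₂ with components (cos φ cos λ, cos φ sin λ, sin φ).
The central angle between the endpoints is δ = arccos(p₁·p₂) ≈ 1.990 rad (114.0°).
Interpolate at f = 3/5 with slerp weights a = sin((1−f)δ)/sin δ ≈ 0.782, b = sin(fδ)/sin δ ≈ 1.018.
p = a·p₁ + b·p₂ ≈ (0.956, -0.203, -0.213); φ = arcsin(p_z) ≈ -12.31°, λ = atan2(p_y, p_x) ≈ -12.01°.

≈ 12°S, 12°W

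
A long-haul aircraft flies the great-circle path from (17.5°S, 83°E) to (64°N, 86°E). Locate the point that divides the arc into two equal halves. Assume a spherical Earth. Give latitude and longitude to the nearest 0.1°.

Write both endpoints as unit vectors p₁, p₂ with components (cos φ cos λ, cos φ sin λ, sin φ).
The central angle between the endpoints is δ = arccos(p₁·p₂) ≈ 1.423 rad (81.5°).
Interpolate at f = 1/2 with slerp weights a = sin((1−f)δ)/sin δ ≈ 0.660, b = sin(fδ)/sin δ ≈ 0.660.
p = a·p₁ + b·p₂ ≈ (0.097, 0.914, 0.395); φ = arcsin(p_z) ≈ 23.26°, λ = atan2(p_y, p_x) ≈ 83.94°.

≈ (23.3°N, 83.9°E)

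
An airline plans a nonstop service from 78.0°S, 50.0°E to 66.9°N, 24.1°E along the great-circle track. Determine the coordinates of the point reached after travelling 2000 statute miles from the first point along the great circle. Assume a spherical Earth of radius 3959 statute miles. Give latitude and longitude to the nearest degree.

The haversine formula gives a central angle δ ≈ 2.543 rad (145.7°) between the endpoints. The total great-circle distance is δ·R ≈ 2.543 × 3959 ≈ 10069 mi, so the target fraction is f = 2000/10069 ≈ 0.199.
Interpolate at f ≈ 0.199 with slerp weights a = sin((1−f)δ)/sin δ ≈ 1.585, b = sin(fδ)/sin δ ≈ 0.859.
p = a·p₁ + b·p₂ ≈ (0.520, 0.390, -0.760); φ = arcsin(p_z) ≈ -49.47°, λ = atan2(p_y, p_x) ≈ 36.90°.

≈ 49°S, 37°E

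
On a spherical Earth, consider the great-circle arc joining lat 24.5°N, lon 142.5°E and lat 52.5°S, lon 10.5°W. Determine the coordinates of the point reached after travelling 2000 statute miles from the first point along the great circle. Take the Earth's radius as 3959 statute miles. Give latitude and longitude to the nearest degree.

≈ lat 1°S, lon 129°E

Convert each endpoint to a unit vector on the sphere (x = cos φ cos λ, y = cos φ sin λ, z = sin φ).
The central angle between the endpoints is δ = arccos(p₁·p₂) ≈ 2.537 rad (145.3°). The total great-circle distance is δ·R ≈ 2.537 × 3959 ≈ 10043 mi, so the target fraction is f = 2000/10043 ≈ 0.199.
Interpolate at f ≈ 0.199 with slerp weights a = sin((1−f)δ)/sin δ ≈ 1.575, b = sin(fδ)/sin δ ≈ 0.851.
p = a·p₁ + b·p₂ ≈ (-0.628, 0.778, -0.022); φ = arcsin(p_z) ≈ -1.26°, λ = atan2(p_y, p_x) ≈ 128.89°.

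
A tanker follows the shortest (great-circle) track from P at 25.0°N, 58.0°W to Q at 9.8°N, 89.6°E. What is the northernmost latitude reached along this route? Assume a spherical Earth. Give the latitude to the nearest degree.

The great circle lies in the plane with unit normal n̂ = (p₁ × p₂)/|p₁ × p₂|.
Here n̂_z ≈ +0.654; the vertex latitude is φ_max = arccos|n̂_z| ≈ 49.1°.
Check via Clairaut: cos φ_max = |cos φ₁| · sin C = cos(25.0°)·sin(46.2°) ≈ 0.654, again giving ≈ 49.1°.

≈ 49°N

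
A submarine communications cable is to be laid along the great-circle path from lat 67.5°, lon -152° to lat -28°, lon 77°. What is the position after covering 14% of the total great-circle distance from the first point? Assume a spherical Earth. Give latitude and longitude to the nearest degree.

≈ lat 69°, lon 157°

Write both endpoints as unit vectors p₁, p₂ with components (cos φ cos λ, cos φ sin λ, sin φ).
The central angle between the endpoints is δ = arccos(p₁·p₂) ≈ 2.286 rad (131.0°).
Interpolate at f = 0.14 with slerp weights a = sin((1−f)δ)/sin δ ≈ 1.222, b = sin(fδ)/sin δ ≈ 0.416.
p = a·p₁ + b·p₂ ≈ (-0.330, 0.139, 0.934); φ = arcsin(p_z) ≈ 69.01°, λ = atan2(p_y, p_x) ≈ 157.22°.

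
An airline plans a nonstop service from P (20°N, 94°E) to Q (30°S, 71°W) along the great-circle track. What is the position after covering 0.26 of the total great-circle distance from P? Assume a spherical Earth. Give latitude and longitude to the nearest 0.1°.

≈ (8.6°S, 62.2°E)

Write both endpoints as unit vectors p₁, p₂ with components (cos φ cos λ, cos φ sin λ, sin φ).
The central angle between the endpoints is δ = arccos(p₁·p₂) ≈ 2.848 rad (163.2°).
Interpolate at f = 0.26 with slerp weights a = sin((1−f)δ)/sin δ ≈ 2.966, b = sin(fδ)/sin δ ≈ 2.327.
p = a·p₁ + b·p₂ ≈ (0.462, 0.874, -0.149); φ = arcsin(p_z) ≈ -8.59°, λ = atan2(p_y, p_x) ≈ 62.16°.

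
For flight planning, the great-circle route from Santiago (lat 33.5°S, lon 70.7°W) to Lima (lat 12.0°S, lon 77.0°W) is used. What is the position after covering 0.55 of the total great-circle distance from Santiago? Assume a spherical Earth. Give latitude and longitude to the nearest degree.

Write both endpoints as unit vectors p₁, p₂ with components (cos φ cos λ, cos φ sin λ, sin φ).
The central angle between the endpoints is δ = arccos(p₁·p₂) ≈ 0.388 rad (22.3°).
Interpolate at f = 0.55 with slerp weights a = sin((1−f)δ)/sin δ ≈ 0.459, b = sin(fδ)/sin δ ≈ 0.560.
p = a·p₁ + b·p₂ ≈ (0.250, -0.895, -0.370); φ = arcsin(p_z) ≈ -21.70°, λ = atan2(p_y, p_x) ≈ -74.41°.

≈ lat 22°S, lon 74°W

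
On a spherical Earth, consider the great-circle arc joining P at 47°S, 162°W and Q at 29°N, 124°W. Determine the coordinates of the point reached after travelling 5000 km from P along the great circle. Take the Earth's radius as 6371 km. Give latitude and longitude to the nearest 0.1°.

Write both endpoints as unit vectors p₁, p₂ with components (cos φ cos λ, cos φ sin λ, sin φ).
The central angle between the endpoints is δ = arccos(p₁·p₂) ≈ 1.455 rad (83.4°). The total great-circle distance is δ·R ≈ 1.455 × 6371 ≈ 9270 km, so the target fraction is f = 5000/9270 ≈ 0.539.
Interpolate at f ≈ 0.539 with slerp weights a = sin((1−f)δ)/sin δ ≈ 0.625, b = sin(fδ)/sin δ ≈ 0.711.
p = a·p₁ + b·p₂ ≈ (-0.754, -0.648, -0.112); φ = arcsin(p_z) ≈ -6.46°, λ = atan2(p_y, p_x) ≈ -139.32°.

≈ 6.5°S, 139.3°W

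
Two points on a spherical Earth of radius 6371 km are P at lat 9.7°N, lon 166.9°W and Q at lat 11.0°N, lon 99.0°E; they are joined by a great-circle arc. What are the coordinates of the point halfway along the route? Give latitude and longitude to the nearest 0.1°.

≈ lat 15.0°N, lon 146.2°E

Convert each endpoint to a unit vector on the sphere (x = cos φ cos λ, y = cos φ sin λ, z = sin φ).
The central angle between the endpoints is δ = arccos(p₁·p₂) ≈ 1.608 rad (92.1°).
Interpolate at f = 1/2 with slerp weights a = sin((1−f)δ)/sin δ ≈ 0.721, b = sin(fδ)/sin δ ≈ 0.721.
p = a·p₁ + b·p₂ ≈ (-0.802, 0.538, 0.259); φ = arcsin(p_z) ≈ 15.00°, λ = atan2(p_y, p_x) ≈ 146.18°.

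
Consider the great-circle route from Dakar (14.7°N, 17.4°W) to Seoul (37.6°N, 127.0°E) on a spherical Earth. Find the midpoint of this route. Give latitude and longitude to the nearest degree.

Convert each endpoint to a unit vector on the sphere (x = cos φ cos λ, y = cos φ sin λ, z = sin φ).
The central angle between the endpoints is δ = arccos(p₁·p₂) ≈ 2.058 rad (117.9°).
Interpolate at f = 1/2 with slerp weights a = sin((1−f)δ)/sin δ ≈ 0.970, b = sin(fδ)/sin δ ≈ 0.970.
p = a·p₁ + b·p₂ ≈ (0.433, 0.333, 0.838); φ = arcsin(p_z) ≈ 56.90°, λ = atan2(p_y, p_x) ≈ 37.59°.

≈ 57°N, 38°E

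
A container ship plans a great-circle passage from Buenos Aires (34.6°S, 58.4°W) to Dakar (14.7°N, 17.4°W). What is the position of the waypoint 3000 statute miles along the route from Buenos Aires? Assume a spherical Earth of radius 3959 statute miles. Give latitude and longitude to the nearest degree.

Convert each endpoint to a unit vector on the sphere (x = cos φ cos λ, y = cos φ sin λ, z = sin φ).
The central angle between the endpoints is δ = arccos(p₁·p₂) ≈ 1.096 rad (62.8°). The total great-circle distance is δ·R ≈ 1.096 × 3959 ≈ 4341 mi, so the target fraction is f = 3000/4341 ≈ 0.691.
Interpolate at f ≈ 0.691 with slerp weights a = sin((1−f)δ)/sin δ ≈ 0.373, b = sin(fδ)/sin δ ≈ 0.773.
p = a·p₁ + b·p₂ ≈ (0.874, -0.485, -0.016); φ = arcsin(p_z) ≈ -0.92°, λ = atan2(p_y, p_x) ≈ -29.04°.

≈ 1°S, 29°W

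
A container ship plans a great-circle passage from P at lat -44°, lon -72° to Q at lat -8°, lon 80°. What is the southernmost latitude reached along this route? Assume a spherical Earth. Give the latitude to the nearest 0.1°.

The great circle lies in the plane with unit normal n̂ = (p₁ × p₂)/|p₁ × p₂|.
Here n̂_z ≈ +0.395; the vertex latitude is φ_max = arccos|n̂_z| ≈ 66.7°.

≈ -66.7°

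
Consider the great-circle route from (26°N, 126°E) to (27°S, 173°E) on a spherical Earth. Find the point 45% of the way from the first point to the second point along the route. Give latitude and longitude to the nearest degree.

≈ (2°N, 147°E)

Write both endpoints as unit vectors p₁, p₂ with components (cos φ cos λ, cos φ sin λ, sin φ).
The central angle between the endpoints is δ = arccos(p₁·p₂) ≈ 1.216 rad (69.7°).
Interpolate at f = 0.45 with slerp weights a = sin((1−f)δ)/sin δ ≈ 0.661, b = sin(fδ)/sin δ ≈ 0.555.
p = a·p₁ + b·p₂ ≈ (-0.840, 0.541, 0.038); φ = arcsin(p_z) ≈ 2.18°, λ = atan2(p_y, p_x) ≈ 147.21°.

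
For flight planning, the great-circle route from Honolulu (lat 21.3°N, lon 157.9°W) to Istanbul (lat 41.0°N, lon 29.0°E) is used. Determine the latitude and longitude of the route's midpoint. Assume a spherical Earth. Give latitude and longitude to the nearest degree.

The haversine formula gives a central angle δ ≈ 2.049 rad (117.4°) between the endpoints.
Interpolate at f = 1/2 with slerp weights a = sin((1−f)δ)/sin δ ≈ 0.962, b = sin(fδ)/sin δ ≈ 0.962.
p = a·p₁ + b·p₂ ≈ (-0.195, 0.015, 0.981); φ = arcsin(p_z) ≈ 78.70°, λ = atan2(p_y, p_x) ≈ 175.67°.

≈ lat 79°N, lon 176°E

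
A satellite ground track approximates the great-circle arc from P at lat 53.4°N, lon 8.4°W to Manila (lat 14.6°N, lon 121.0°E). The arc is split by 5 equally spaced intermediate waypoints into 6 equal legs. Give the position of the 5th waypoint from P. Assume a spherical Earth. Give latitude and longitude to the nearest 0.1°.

Convert each endpoint to a unit vector on the sphere (x = cos φ cos λ, y = cos φ sin λ, z = sin φ).
The central angle between the endpoints is δ = arccos(p₁·p₂) ≈ 1.735 rad (99.4°).
Interpolate at f = 5/6 with slerp weights a = sin((1−f)δ)/sin δ ≈ 0.289, b = sin(fδ)/sin δ ≈ 1.006.
p = a·p₁ + b·p₂ ≈ (-0.331, 0.809, 0.486); φ = arcsin(p_z) ≈ 29.06°, λ = atan2(p_y, p_x) ≈ 112.23°.

≈ lat 29.1°N, lon 112.2°E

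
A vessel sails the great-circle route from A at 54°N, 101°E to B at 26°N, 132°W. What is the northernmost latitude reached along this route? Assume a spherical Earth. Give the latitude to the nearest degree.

≈ 65°N

The great circle lies in the plane with unit normal n̂ = (p₁ × p₂)/|p₁ × p₂|.
Here n̂_z ≈ +0.422; the vertex latitude is φ_max = arccos|n̂_z| ≈ 65.0°.
Check via Clairaut: cos φ_max = |cos φ₁| · sin C = cos(54.0°)·sin(45.9°) ≈ 0.422, again giving ≈ 65.0°.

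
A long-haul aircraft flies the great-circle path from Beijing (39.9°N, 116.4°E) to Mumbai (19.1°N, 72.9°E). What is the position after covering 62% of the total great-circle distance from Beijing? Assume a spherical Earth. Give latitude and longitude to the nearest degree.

Convert each endpoint to a unit vector on the sphere (x = cos φ cos λ, y = cos φ sin λ, z = sin φ).
The central angle between the endpoints is δ = arccos(p₁·p₂) ≈ 0.744 rad (42.6°).
Interpolate at f = 0.62 with slerp weights a = sin((1−f)δ)/sin δ ≈ 0.412, b = sin(fδ)/sin δ ≈ 0.657.
p = a·p₁ + b·p₂ ≈ (0.042, 0.877, 0.479); φ = arcsin(p_z) ≈ 28.64°, λ = atan2(p_y, p_x) ≈ 87.25°.

≈ 29°N, 87°E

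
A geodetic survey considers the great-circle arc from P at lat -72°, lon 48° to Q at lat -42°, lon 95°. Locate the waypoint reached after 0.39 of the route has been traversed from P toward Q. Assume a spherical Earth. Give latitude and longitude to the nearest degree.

Convert each endpoint to a unit vector on the sphere (x = cos φ cos λ, y = cos φ sin λ, z = sin φ).
The central angle between the endpoints is δ = arccos(p₁·p₂) ≈ 0.655 rad (37.5°).
Interpolate at f = 0.39 with slerp weights a = sin((1−f)δ)/sin δ ≈ 0.639, b = sin(fδ)/sin δ ≈ 0.415.
p = a·p₁ + b·p₂ ≈ (0.105, 0.454, -0.885); φ = arcsin(p_z) ≈ -62.24°, λ = atan2(p_y, p_x) ≈ 76.95°.

≈ lat -62°, lon 77°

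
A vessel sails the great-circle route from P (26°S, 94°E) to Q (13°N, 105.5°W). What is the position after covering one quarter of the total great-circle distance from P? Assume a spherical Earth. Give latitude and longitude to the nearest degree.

The haversine formula gives a central angle δ ≈ 2.750 rad (157.5°) between the endpoints.
Interpolate at f = 1/4 with slerp weights a = sin((1−f)δ)/sin δ ≈ 2.308, b = sin(fδ)/sin δ ≈ 1.661.
p = a·p₁ + b·p₂ ≈ (-0.577, 0.510, -0.638); φ = arcsin(p_z) ≈ -39.65°, λ = atan2(p_y, p_x) ≈ 138.55°.

≈ (40°S, 139°E)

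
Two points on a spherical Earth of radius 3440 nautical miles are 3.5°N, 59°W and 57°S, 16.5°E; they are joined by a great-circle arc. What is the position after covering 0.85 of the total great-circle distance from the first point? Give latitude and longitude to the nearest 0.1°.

The haversine formula gives a central angle δ ≈ 1.486 rad (85.1°) between the endpoints.
Interpolate at f = 0.85 with slerp weights a = sin((1−f)δ)/sin δ ≈ 0.222, b = sin(fδ)/sin δ ≈ 0.956.
p = a·p₁ + b·p₂ ≈ (0.613, -0.042, -0.789); φ = arcsin(p_z) ≈ -52.05°, λ = atan2(p_y, p_x) ≈ -3.90°.

≈ 52.1°S, 3.9°W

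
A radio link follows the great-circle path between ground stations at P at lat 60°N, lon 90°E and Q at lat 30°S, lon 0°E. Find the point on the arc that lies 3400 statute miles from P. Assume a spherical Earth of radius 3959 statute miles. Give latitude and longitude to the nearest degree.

The haversine formula gives a central angle δ ≈ 2.019 rad (115.7°) between the endpoints. The total great-circle distance is δ·R ≈ 2.019 × 3959 ≈ 7992 mi, so the target fraction is f = 3400/7992 ≈ 0.425.
Interpolate at f ≈ 0.425 with slerp weights a = sin((1−f)δ)/sin δ ≈ 1.017, b = sin(fδ)/sin δ ≈ 0.840.
p = a·p₁ + b·p₂ ≈ (0.727, 0.509, 0.461); φ = arcsin(p_z) ≈ 27.44°, λ = atan2(p_y, p_x) ≈ 34.96°.

≈ lat 27°N, lon 35°E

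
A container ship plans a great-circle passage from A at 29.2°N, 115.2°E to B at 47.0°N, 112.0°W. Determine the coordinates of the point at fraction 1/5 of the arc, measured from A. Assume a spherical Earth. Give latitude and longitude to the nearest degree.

From cos δ = sin φ₁ sin φ₂ + cos φ₁ cos φ₂ cos Δλ, the central angle is δ ≈ 1.619 rad (92.7°).
Interpolate at f = 1/5 with slerp weights a = sin((1−f)δ)/sin δ ≈ 0.963, b = sin(fδ)/sin δ ≈ 0.318.
p = a·p₁ + b·p₂ ≈ (-0.439, 0.559, 0.703); φ = arcsin(p_z) ≈ 44.65°, λ = atan2(p_y, p_x) ≈ 128.14°.

≈ 45°N, 128°E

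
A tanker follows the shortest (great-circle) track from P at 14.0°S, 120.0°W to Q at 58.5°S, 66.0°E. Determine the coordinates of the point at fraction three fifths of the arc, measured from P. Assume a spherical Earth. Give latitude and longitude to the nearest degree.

Write both endpoints as unit vectors p₁, p₂ with components (cos φ cos λ, cos φ sin λ, sin φ).
The central angle between the endpoints is δ = arccos(p₁·p₂) ≈ 1.873 rad (107.3°).
Interpolate at f = 3/5 with slerp weights a = sin((1−f)δ)/sin δ ≈ 0.714, b = sin(fδ)/sin δ ≈ 0.945.
p = a·p₁ + b·p₂ ≈ (-0.145, -0.149, -0.978); φ = arcsin(p_z) ≈ -78.00°, λ = atan2(p_y, p_x) ≈ -134.37°.

≈ 78°S, 134°W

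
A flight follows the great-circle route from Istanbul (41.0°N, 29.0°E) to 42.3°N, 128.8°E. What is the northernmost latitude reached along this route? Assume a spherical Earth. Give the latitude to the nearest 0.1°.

The great circle lies in the plane with unit normal n̂ = (p₁ × p₂)/|p₁ × p₂|.
Here n̂_z ≈ +0.586; the vertex latitude is φ_max = arccos|n̂_z| ≈ 54.1°.

≈ 54.1°N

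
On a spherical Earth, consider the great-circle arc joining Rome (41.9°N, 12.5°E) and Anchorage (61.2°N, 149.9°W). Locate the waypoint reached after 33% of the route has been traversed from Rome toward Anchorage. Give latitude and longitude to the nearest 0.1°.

Write both endpoints as unit vectors p₁, p₂ with components (cos φ cos λ, cos φ sin λ, sin φ).
The central angle between the endpoints is δ = arccos(p₁·p₂) ≈ 1.325 rad (75.9°).
Interpolate at f = 0.33 with slerp weights a = sin((1−f)δ)/sin δ ≈ 0.800, b = sin(fδ)/sin δ ≈ 0.437.
p = a·p₁ + b·p₂ ≈ (0.399, 0.023, 0.917); φ = arcsin(p_z) ≈ 66.43°, λ = atan2(p_y, p_x) ≈ 3.35°.

≈ 66.4°N, 3.3°E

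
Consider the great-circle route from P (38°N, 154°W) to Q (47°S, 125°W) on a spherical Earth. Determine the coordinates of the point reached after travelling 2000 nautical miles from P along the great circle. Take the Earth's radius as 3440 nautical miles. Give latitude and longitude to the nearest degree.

≈ (6°N, 143°W)

Convert each endpoint to a unit vector on the sphere (x = cos φ cos λ, y = cos φ sin λ, z = sin φ).
The central angle between the endpoints is δ = arccos(p₁·p₂) ≈ 1.551 rad (88.9°). The total great-circle distance is δ·R ≈ 1.551 × 3440 ≈ 5336 nmi, so the target fraction is f = 2000/5336 ≈ 0.375.
Interpolate at f ≈ 0.375 with slerp weights a = sin((1−f)δ)/sin δ ≈ 0.825, b = sin(fδ)/sin δ ≈ 0.549.
p = a·p₁ + b·p₂ ≈ (-0.799, -0.592, 0.106); φ = arcsin(p_z) ≈ 6.09°, λ = atan2(p_y, p_x) ≈ -143.48°.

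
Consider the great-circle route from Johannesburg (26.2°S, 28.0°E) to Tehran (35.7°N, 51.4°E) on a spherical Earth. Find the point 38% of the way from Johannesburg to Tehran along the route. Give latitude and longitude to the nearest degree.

Convert each endpoint to a unit vector on the sphere (x = cos φ cos λ, y = cos φ sin λ, z = sin φ).
The central angle between the endpoints is δ = arccos(p₁·p₂) ≈ 1.147 rad (65.7°).
Interpolate at f = 0.38 with slerp weights a = sin((1−f)δ)/sin δ ≈ 0.716, b = sin(fδ)/sin δ ≈ 0.463.
p = a·p₁ + b·p₂ ≈ (0.802, 0.596, -0.046); φ = arcsin(p_z) ≈ -2.63°, λ = atan2(p_y, p_x) ≈ 36.60°.

≈ 3°S, 37°E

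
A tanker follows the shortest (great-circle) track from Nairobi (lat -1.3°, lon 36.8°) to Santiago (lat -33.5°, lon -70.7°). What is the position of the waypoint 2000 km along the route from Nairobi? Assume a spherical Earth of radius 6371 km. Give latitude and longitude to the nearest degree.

≈ lat -11°, lon 22°

Write both endpoints as unit vectors p₁, p₂ with components (cos φ cos λ, cos φ sin λ, sin φ).
The central angle between the endpoints is δ = arccos(p₁·p₂) ≈ 1.811 rad (103.8°). The total great-circle distance is δ·R ≈ 1.811 × 6371 ≈ 11540 km, so the target fraction is f = 2000/11540 ≈ 0.173.
Interpolate at f ≈ 0.173 with slerp weights a = sin((1−f)δ)/sin δ ≈ 1.027, b = sin(fδ)/sin δ ≈ 0.318.
p = a·p₁ + b·p₂ ≈ (0.910, 0.365, -0.199); φ = arcsin(p_z) ≈ -11.47°, λ = atan2(p_y, p_x) ≈ 21.85°.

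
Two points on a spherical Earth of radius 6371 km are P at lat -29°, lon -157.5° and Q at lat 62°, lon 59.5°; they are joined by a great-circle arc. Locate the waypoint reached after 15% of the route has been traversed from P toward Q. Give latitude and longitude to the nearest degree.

From cos δ = sin φ₁ sin φ₂ + cos φ₁ cos φ₂ cos Δλ, the central angle is δ ≈ 2.428 rad (139.1°).
Interpolate at f = 0.15 with slerp weights a = sin((1−f)δ)/sin δ ≈ 1.346, b = sin(fδ)/sin δ ≈ 0.544.
p = a·p₁ + b·p₂ ≈ (-0.958, -0.230, -0.172); φ = arcsin(p_z) ≈ -9.90°, λ = atan2(p_y, p_x) ≈ -166.48°.

≈ lat -10°, lon -166°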